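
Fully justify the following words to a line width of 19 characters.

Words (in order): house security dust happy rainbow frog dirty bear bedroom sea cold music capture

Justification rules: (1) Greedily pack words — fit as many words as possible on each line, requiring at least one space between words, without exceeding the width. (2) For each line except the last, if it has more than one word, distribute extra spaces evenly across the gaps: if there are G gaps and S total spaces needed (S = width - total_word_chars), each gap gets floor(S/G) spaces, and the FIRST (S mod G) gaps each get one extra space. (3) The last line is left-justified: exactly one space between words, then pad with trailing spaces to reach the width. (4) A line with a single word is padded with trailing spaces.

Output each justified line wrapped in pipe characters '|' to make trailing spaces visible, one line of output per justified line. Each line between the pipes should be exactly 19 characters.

Answer: |house security dust|
|happy  rainbow frog|
|dirty  bear bedroom|
|sea    cold   music|
|capture            |

Derivation:
Line 1: ['house', 'security', 'dust'] (min_width=19, slack=0)
Line 2: ['happy', 'rainbow', 'frog'] (min_width=18, slack=1)
Line 3: ['dirty', 'bear', 'bedroom'] (min_width=18, slack=1)
Line 4: ['sea', 'cold', 'music'] (min_width=14, slack=5)
Line 5: ['capture'] (min_width=7, slack=12)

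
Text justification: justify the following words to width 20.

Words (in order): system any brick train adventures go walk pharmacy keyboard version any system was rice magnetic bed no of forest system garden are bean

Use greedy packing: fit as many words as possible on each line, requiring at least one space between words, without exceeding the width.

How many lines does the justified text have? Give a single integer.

Line 1: ['system', 'any', 'brick'] (min_width=16, slack=4)
Line 2: ['train', 'adventures', 'go'] (min_width=19, slack=1)
Line 3: ['walk', 'pharmacy'] (min_width=13, slack=7)
Line 4: ['keyboard', 'version', 'any'] (min_width=20, slack=0)
Line 5: ['system', 'was', 'rice'] (min_width=15, slack=5)
Line 6: ['magnetic', 'bed', 'no', 'of'] (min_width=18, slack=2)
Line 7: ['forest', 'system', 'garden'] (min_width=20, slack=0)
Line 8: ['are', 'bean'] (min_width=8, slack=12)
Total lines: 8

Answer: 8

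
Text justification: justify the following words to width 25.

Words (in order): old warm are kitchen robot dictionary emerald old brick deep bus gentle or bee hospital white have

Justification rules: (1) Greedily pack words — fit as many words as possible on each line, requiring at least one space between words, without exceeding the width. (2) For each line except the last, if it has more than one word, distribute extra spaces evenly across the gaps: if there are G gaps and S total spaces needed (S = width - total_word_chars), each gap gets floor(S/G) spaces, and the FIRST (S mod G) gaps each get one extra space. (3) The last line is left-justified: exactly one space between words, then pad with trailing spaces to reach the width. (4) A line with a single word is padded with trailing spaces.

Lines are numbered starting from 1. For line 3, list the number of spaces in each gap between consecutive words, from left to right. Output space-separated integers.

Answer: 1 1 1 1

Derivation:
Line 1: ['old', 'warm', 'are', 'kitchen'] (min_width=20, slack=5)
Line 2: ['robot', 'dictionary', 'emerald'] (min_width=24, slack=1)
Line 3: ['old', 'brick', 'deep', 'bus', 'gentle'] (min_width=25, slack=0)
Line 4: ['or', 'bee', 'hospital', 'white'] (min_width=21, slack=4)
Line 5: ['have'] (min_width=4, slack=21)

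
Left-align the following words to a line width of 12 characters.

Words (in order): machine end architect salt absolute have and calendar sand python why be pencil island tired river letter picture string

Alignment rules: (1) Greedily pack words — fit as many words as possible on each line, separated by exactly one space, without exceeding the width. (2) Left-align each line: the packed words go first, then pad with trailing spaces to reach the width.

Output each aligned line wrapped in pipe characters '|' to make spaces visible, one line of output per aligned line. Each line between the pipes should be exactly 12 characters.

Line 1: ['machine', 'end'] (min_width=11, slack=1)
Line 2: ['architect'] (min_width=9, slack=3)
Line 3: ['salt'] (min_width=4, slack=8)
Line 4: ['absolute'] (min_width=8, slack=4)
Line 5: ['have', 'and'] (min_width=8, slack=4)
Line 6: ['calendar'] (min_width=8, slack=4)
Line 7: ['sand', 'python'] (min_width=11, slack=1)
Line 8: ['why', 'be'] (min_width=6, slack=6)
Line 9: ['pencil'] (min_width=6, slack=6)
Line 10: ['island', 'tired'] (min_width=12, slack=0)
Line 11: ['river', 'letter'] (min_width=12, slack=0)
Line 12: ['picture'] (min_width=7, slack=5)
Line 13: ['string'] (min_width=6, slack=6)

Answer: |machine end |
|architect   |
|salt        |
|absolute    |
|have and    |
|calendar    |
|sand python |
|why be      |
|pencil      |
|island tired|
|river letter|
|picture     |
|string      |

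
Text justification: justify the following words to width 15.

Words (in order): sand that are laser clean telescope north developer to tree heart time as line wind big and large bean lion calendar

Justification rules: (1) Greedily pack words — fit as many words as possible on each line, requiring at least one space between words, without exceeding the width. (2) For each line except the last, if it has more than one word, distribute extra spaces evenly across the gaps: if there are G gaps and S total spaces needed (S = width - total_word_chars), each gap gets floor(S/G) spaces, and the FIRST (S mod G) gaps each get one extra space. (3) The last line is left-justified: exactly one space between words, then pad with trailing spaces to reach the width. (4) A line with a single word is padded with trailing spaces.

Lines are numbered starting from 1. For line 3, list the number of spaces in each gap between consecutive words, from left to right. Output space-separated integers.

Line 1: ['sand', 'that', 'are'] (min_width=13, slack=2)
Line 2: ['laser', 'clean'] (min_width=11, slack=4)
Line 3: ['telescope', 'north'] (min_width=15, slack=0)
Line 4: ['developer', 'to'] (min_width=12, slack=3)
Line 5: ['tree', 'heart', 'time'] (min_width=15, slack=0)
Line 6: ['as', 'line', 'wind'] (min_width=12, slack=3)
Line 7: ['big', 'and', 'large'] (min_width=13, slack=2)
Line 8: ['bean', 'lion'] (min_width=9, slack=6)
Line 9: ['calendar'] (min_width=8, slack=7)

Answer: 1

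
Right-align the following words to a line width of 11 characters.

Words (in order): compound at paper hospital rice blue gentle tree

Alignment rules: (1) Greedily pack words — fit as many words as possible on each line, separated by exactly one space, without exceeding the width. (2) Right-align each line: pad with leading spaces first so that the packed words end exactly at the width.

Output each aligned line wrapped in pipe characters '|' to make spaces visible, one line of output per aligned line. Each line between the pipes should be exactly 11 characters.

Line 1: ['compound', 'at'] (min_width=11, slack=0)
Line 2: ['paper'] (min_width=5, slack=6)
Line 3: ['hospital'] (min_width=8, slack=3)
Line 4: ['rice', 'blue'] (min_width=9, slack=2)
Line 5: ['gentle', 'tree'] (min_width=11, slack=0)

Answer: |compound at|
|      paper|
|   hospital|
|  rice blue|
|gentle tree|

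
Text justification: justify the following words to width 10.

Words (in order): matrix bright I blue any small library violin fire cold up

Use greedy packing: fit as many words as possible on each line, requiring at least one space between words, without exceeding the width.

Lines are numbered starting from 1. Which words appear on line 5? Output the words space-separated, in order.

Line 1: ['matrix'] (min_width=6, slack=4)
Line 2: ['bright', 'I'] (min_width=8, slack=2)
Line 3: ['blue', 'any'] (min_width=8, slack=2)
Line 4: ['small'] (min_width=5, slack=5)
Line 5: ['library'] (min_width=7, slack=3)
Line 6: ['violin'] (min_width=6, slack=4)
Line 7: ['fire', 'cold'] (min_width=9, slack=1)
Line 8: ['up'] (min_width=2, slack=8)

Answer: library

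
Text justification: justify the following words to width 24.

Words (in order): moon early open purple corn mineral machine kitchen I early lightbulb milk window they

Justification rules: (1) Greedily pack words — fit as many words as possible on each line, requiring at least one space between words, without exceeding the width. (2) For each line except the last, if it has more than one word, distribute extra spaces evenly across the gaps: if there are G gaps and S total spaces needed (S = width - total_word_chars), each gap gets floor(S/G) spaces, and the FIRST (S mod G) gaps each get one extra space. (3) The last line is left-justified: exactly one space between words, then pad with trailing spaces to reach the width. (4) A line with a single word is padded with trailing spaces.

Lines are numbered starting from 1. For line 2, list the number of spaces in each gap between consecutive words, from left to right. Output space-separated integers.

Line 1: ['moon', 'early', 'open', 'purple'] (min_width=22, slack=2)
Line 2: ['corn', 'mineral', 'machine'] (min_width=20, slack=4)
Line 3: ['kitchen', 'I', 'early'] (min_width=15, slack=9)
Line 4: ['lightbulb', 'milk', 'window'] (min_width=21, slack=3)
Line 5: ['they'] (min_width=4, slack=20)

Answer: 3 3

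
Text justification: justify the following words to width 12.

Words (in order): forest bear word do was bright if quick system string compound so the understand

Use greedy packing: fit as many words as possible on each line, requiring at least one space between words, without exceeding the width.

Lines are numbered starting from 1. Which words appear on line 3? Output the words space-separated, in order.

Answer: bright if

Derivation:
Line 1: ['forest', 'bear'] (min_width=11, slack=1)
Line 2: ['word', 'do', 'was'] (min_width=11, slack=1)
Line 3: ['bright', 'if'] (min_width=9, slack=3)
Line 4: ['quick', 'system'] (min_width=12, slack=0)
Line 5: ['string'] (min_width=6, slack=6)
Line 6: ['compound', 'so'] (min_width=11, slack=1)
Line 7: ['the'] (min_width=3, slack=9)
Line 8: ['understand'] (min_width=10, slack=2)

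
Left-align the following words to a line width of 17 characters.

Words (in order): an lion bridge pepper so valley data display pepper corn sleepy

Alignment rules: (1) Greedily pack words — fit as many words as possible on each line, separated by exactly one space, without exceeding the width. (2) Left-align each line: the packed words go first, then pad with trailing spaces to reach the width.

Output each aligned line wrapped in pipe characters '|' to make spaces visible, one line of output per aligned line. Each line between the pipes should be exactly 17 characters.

Line 1: ['an', 'lion', 'bridge'] (min_width=14, slack=3)
Line 2: ['pepper', 'so', 'valley'] (min_width=16, slack=1)
Line 3: ['data', 'display'] (min_width=12, slack=5)
Line 4: ['pepper', 'corn'] (min_width=11, slack=6)
Line 5: ['sleepy'] (min_width=6, slack=11)

Answer: |an lion bridge   |
|pepper so valley |
|data display     |
|pepper corn      |
|sleepy           |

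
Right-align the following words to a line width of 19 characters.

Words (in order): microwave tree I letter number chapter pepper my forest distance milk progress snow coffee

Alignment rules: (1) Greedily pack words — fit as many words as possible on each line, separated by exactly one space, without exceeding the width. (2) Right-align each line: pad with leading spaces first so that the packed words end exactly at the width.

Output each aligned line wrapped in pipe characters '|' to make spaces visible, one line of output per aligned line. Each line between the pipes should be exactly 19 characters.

Line 1: ['microwave', 'tree', 'I'] (min_width=16, slack=3)
Line 2: ['letter', 'number'] (min_width=13, slack=6)
Line 3: ['chapter', 'pepper', 'my'] (min_width=17, slack=2)
Line 4: ['forest', 'distance'] (min_width=15, slack=4)
Line 5: ['milk', 'progress', 'snow'] (min_width=18, slack=1)
Line 6: ['coffee'] (min_width=6, slack=13)

Answer: |   microwave tree I|
|      letter number|
|  chapter pepper my|
|    forest distance|
| milk progress snow|
|             coffee|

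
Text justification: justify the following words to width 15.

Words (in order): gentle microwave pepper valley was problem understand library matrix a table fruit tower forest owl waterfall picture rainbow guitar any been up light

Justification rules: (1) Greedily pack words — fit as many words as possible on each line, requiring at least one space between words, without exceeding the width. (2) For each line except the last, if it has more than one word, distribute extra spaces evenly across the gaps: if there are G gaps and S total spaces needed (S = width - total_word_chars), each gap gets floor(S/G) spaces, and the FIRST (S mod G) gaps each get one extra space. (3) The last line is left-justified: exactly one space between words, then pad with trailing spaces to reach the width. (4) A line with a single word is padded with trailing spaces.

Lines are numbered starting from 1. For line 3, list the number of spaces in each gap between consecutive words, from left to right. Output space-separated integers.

Line 1: ['gentle'] (min_width=6, slack=9)
Line 2: ['microwave'] (min_width=9, slack=6)
Line 3: ['pepper', 'valley'] (min_width=13, slack=2)
Line 4: ['was', 'problem'] (min_width=11, slack=4)
Line 5: ['understand'] (min_width=10, slack=5)
Line 6: ['library', 'matrix'] (min_width=14, slack=1)
Line 7: ['a', 'table', 'fruit'] (min_width=13, slack=2)
Line 8: ['tower', 'forest'] (min_width=12, slack=3)
Line 9: ['owl', 'waterfall'] (min_width=13, slack=2)
Line 10: ['picture', 'rainbow'] (min_width=15, slack=0)
Line 11: ['guitar', 'any', 'been'] (min_width=15, slack=0)
Line 12: ['up', 'light'] (min_width=8, slack=7)

Answer: 3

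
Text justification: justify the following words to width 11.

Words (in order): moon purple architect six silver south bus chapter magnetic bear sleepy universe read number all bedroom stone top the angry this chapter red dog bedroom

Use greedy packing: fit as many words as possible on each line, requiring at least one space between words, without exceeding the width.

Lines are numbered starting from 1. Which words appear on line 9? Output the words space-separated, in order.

Line 1: ['moon', 'purple'] (min_width=11, slack=0)
Line 2: ['architect'] (min_width=9, slack=2)
Line 3: ['six', 'silver'] (min_width=10, slack=1)
Line 4: ['south', 'bus'] (min_width=9, slack=2)
Line 5: ['chapter'] (min_width=7, slack=4)
Line 6: ['magnetic'] (min_width=8, slack=3)
Line 7: ['bear', 'sleepy'] (min_width=11, slack=0)
Line 8: ['universe'] (min_width=8, slack=3)
Line 9: ['read', 'number'] (min_width=11, slack=0)
Line 10: ['all', 'bedroom'] (min_width=11, slack=0)
Line 11: ['stone', 'top'] (min_width=9, slack=2)
Line 12: ['the', 'angry'] (min_width=9, slack=2)
Line 13: ['this'] (min_width=4, slack=7)
Line 14: ['chapter', 'red'] (min_width=11, slack=0)
Line 15: ['dog', 'bedroom'] (min_width=11, slack=0)

Answer: read number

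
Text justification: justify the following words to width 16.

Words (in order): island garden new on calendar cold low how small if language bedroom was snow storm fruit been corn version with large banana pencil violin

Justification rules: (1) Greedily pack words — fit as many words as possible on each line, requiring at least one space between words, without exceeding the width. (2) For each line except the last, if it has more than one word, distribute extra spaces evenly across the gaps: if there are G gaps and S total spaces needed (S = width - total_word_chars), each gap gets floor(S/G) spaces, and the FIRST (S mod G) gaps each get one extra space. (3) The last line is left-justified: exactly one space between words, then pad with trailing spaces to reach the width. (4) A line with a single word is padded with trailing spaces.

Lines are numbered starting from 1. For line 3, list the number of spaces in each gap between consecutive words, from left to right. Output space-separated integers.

Line 1: ['island', 'garden'] (min_width=13, slack=3)
Line 2: ['new', 'on', 'calendar'] (min_width=15, slack=1)
Line 3: ['cold', 'low', 'how'] (min_width=12, slack=4)
Line 4: ['small', 'if'] (min_width=8, slack=8)
Line 5: ['language', 'bedroom'] (min_width=16, slack=0)
Line 6: ['was', 'snow', 'storm'] (min_width=14, slack=2)
Line 7: ['fruit', 'been', 'corn'] (min_width=15, slack=1)
Line 8: ['version', 'with'] (min_width=12, slack=4)
Line 9: ['large', 'banana'] (min_width=12, slack=4)
Line 10: ['pencil', 'violin'] (min_width=13, slack=3)

Answer: 3 3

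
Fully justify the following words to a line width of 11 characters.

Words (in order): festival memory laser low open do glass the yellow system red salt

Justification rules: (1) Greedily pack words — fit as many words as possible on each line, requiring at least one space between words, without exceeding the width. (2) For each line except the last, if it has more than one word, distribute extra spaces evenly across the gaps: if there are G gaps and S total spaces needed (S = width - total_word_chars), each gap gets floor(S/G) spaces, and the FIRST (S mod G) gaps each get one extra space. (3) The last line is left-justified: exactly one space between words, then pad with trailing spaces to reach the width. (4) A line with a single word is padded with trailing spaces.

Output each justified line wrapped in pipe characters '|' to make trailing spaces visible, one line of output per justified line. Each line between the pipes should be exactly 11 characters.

Answer: |festival   |
|memory     |
|laser   low|
|open     do|
|glass   the|
|yellow     |
|system  red|
|salt       |

Derivation:
Line 1: ['festival'] (min_width=8, slack=3)
Line 2: ['memory'] (min_width=6, slack=5)
Line 3: ['laser', 'low'] (min_width=9, slack=2)
Line 4: ['open', 'do'] (min_width=7, slack=4)
Line 5: ['glass', 'the'] (min_width=9, slack=2)
Line 6: ['yellow'] (min_width=6, slack=5)
Line 7: ['system', 'red'] (min_width=10, slack=1)
Line 8: ['salt'] (min_width=4, slack=7)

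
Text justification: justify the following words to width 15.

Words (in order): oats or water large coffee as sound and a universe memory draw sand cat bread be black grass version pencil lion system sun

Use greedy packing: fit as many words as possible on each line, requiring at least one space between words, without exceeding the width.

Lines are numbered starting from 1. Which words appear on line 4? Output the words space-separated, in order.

Answer: universe memory

Derivation:
Line 1: ['oats', 'or', 'water'] (min_width=13, slack=2)
Line 2: ['large', 'coffee', 'as'] (min_width=15, slack=0)
Line 3: ['sound', 'and', 'a'] (min_width=11, slack=4)
Line 4: ['universe', 'memory'] (min_width=15, slack=0)
Line 5: ['draw', 'sand', 'cat'] (min_width=13, slack=2)
Line 6: ['bread', 'be', 'black'] (min_width=14, slack=1)
Line 7: ['grass', 'version'] (min_width=13, slack=2)
Line 8: ['pencil', 'lion'] (min_width=11, slack=4)
Line 9: ['system', 'sun'] (min_width=10, slack=5)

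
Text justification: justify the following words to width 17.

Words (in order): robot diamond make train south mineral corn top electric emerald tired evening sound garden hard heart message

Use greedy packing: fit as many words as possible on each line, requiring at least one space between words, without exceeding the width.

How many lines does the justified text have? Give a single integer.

Answer: 7

Derivation:
Line 1: ['robot', 'diamond'] (min_width=13, slack=4)
Line 2: ['make', 'train', 'south'] (min_width=16, slack=1)
Line 3: ['mineral', 'corn', 'top'] (min_width=16, slack=1)
Line 4: ['electric', 'emerald'] (min_width=16, slack=1)
Line 5: ['tired', 'evening'] (min_width=13, slack=4)
Line 6: ['sound', 'garden', 'hard'] (min_width=17, slack=0)
Line 7: ['heart', 'message'] (min_width=13, slack=4)
Total lines: 7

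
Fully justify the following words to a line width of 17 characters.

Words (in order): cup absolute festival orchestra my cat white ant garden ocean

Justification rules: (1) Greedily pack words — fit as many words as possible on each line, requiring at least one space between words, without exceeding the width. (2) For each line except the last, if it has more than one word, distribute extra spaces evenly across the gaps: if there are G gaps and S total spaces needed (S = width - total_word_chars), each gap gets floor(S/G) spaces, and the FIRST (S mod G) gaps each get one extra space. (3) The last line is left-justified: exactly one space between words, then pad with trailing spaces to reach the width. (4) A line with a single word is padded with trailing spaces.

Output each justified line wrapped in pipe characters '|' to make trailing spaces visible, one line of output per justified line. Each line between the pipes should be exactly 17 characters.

Answer: |cup      absolute|
|festival         |
|orchestra  my cat|
|white  ant garden|
|ocean            |

Derivation:
Line 1: ['cup', 'absolute'] (min_width=12, slack=5)
Line 2: ['festival'] (min_width=8, slack=9)
Line 3: ['orchestra', 'my', 'cat'] (min_width=16, slack=1)
Line 4: ['white', 'ant', 'garden'] (min_width=16, slack=1)
Line 5: ['ocean'] (min_width=5, slack=12)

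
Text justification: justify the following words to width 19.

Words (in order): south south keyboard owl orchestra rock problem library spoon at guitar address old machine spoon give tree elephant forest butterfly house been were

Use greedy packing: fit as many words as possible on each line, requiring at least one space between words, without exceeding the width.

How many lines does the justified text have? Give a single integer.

Line 1: ['south', 'south'] (min_width=11, slack=8)
Line 2: ['keyboard', 'owl'] (min_width=12, slack=7)
Line 3: ['orchestra', 'rock'] (min_width=14, slack=5)
Line 4: ['problem', 'library'] (min_width=15, slack=4)
Line 5: ['spoon', 'at', 'guitar'] (min_width=15, slack=4)
Line 6: ['address', 'old', 'machine'] (min_width=19, slack=0)
Line 7: ['spoon', 'give', 'tree'] (min_width=15, slack=4)
Line 8: ['elephant', 'forest'] (min_width=15, slack=4)
Line 9: ['butterfly', 'house'] (min_width=15, slack=4)
Line 10: ['been', 'were'] (min_width=9, slack=10)
Total lines: 10

Answer: 10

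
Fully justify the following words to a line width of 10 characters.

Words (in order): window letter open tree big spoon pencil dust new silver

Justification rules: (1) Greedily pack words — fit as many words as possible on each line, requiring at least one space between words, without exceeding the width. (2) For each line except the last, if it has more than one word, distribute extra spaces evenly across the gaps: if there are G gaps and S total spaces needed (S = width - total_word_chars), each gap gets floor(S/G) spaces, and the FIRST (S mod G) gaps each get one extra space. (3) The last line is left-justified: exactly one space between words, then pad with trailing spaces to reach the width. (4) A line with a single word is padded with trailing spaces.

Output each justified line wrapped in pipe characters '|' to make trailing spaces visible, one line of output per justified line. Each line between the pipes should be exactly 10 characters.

Answer: |window    |
|letter    |
|open  tree|
|big  spoon|
|pencil    |
|dust   new|
|silver    |

Derivation:
Line 1: ['window'] (min_width=6, slack=4)
Line 2: ['letter'] (min_width=6, slack=4)
Line 3: ['open', 'tree'] (min_width=9, slack=1)
Line 4: ['big', 'spoon'] (min_width=9, slack=1)
Line 5: ['pencil'] (min_width=6, slack=4)
Line 6: ['dust', 'new'] (min_width=8, slack=2)
Line 7: ['silver'] (min_width=6, slack=4)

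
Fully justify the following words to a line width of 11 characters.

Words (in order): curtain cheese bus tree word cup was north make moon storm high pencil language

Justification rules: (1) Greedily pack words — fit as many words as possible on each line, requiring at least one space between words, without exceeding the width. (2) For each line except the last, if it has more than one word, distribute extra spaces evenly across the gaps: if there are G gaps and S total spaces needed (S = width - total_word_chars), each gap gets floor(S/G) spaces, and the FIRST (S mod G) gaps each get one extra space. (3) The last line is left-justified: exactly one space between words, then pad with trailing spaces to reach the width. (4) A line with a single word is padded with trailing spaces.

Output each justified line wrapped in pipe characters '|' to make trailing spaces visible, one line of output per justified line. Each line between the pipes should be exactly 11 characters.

Answer: |curtain    |
|cheese  bus|
|tree   word|
|cup     was|
|north  make|
|moon  storm|
|high pencil|
|language   |

Derivation:
Line 1: ['curtain'] (min_width=7, slack=4)
Line 2: ['cheese', 'bus'] (min_width=10, slack=1)
Line 3: ['tree', 'word'] (min_width=9, slack=2)
Line 4: ['cup', 'was'] (min_width=7, slack=4)
Line 5: ['north', 'make'] (min_width=10, slack=1)
Line 6: ['moon', 'storm'] (min_width=10, slack=1)
Line 7: ['high', 'pencil'] (min_width=11, slack=0)
Line 8: ['language'] (min_width=8, slack=3)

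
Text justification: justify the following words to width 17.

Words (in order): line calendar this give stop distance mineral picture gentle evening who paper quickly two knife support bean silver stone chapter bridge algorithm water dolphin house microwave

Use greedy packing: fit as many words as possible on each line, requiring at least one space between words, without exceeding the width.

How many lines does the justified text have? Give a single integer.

Answer: 12

Derivation:
Line 1: ['line', 'calendar'] (min_width=13, slack=4)
Line 2: ['this', 'give', 'stop'] (min_width=14, slack=3)
Line 3: ['distance', 'mineral'] (min_width=16, slack=1)
Line 4: ['picture', 'gentle'] (min_width=14, slack=3)
Line 5: ['evening', 'who', 'paper'] (min_width=17, slack=0)
Line 6: ['quickly', 'two', 'knife'] (min_width=17, slack=0)
Line 7: ['support', 'bean'] (min_width=12, slack=5)
Line 8: ['silver', 'stone'] (min_width=12, slack=5)
Line 9: ['chapter', 'bridge'] (min_width=14, slack=3)
Line 10: ['algorithm', 'water'] (min_width=15, slack=2)
Line 11: ['dolphin', 'house'] (min_width=13, slack=4)
Line 12: ['microwave'] (min_width=9, slack=8)
Total lines: 12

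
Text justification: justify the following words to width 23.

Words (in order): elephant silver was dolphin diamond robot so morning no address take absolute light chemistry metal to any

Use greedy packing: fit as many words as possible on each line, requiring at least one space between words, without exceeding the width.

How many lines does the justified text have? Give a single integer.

Line 1: ['elephant', 'silver', 'was'] (min_width=19, slack=4)
Line 2: ['dolphin', 'diamond', 'robot'] (min_width=21, slack=2)
Line 3: ['so', 'morning', 'no', 'address'] (min_width=21, slack=2)
Line 4: ['take', 'absolute', 'light'] (min_width=19, slack=4)
Line 5: ['chemistry', 'metal', 'to', 'any'] (min_width=22, slack=1)
Total lines: 5

Answer: 5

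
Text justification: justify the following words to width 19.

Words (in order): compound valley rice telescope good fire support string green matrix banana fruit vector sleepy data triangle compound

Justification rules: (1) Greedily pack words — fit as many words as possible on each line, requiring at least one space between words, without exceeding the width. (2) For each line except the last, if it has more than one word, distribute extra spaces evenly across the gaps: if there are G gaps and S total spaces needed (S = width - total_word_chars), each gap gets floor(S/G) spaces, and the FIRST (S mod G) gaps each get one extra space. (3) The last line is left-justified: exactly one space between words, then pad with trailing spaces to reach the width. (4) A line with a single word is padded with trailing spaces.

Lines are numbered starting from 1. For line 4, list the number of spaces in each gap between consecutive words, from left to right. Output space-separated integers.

Answer: 1 1

Derivation:
Line 1: ['compound', 'valley'] (min_width=15, slack=4)
Line 2: ['rice', 'telescope', 'good'] (min_width=19, slack=0)
Line 3: ['fire', 'support', 'string'] (min_width=19, slack=0)
Line 4: ['green', 'matrix', 'banana'] (min_width=19, slack=0)
Line 5: ['fruit', 'vector', 'sleepy'] (min_width=19, slack=0)
Line 6: ['data', 'triangle'] (min_width=13, slack=6)
Line 7: ['compound'] (min_width=8, slack=11)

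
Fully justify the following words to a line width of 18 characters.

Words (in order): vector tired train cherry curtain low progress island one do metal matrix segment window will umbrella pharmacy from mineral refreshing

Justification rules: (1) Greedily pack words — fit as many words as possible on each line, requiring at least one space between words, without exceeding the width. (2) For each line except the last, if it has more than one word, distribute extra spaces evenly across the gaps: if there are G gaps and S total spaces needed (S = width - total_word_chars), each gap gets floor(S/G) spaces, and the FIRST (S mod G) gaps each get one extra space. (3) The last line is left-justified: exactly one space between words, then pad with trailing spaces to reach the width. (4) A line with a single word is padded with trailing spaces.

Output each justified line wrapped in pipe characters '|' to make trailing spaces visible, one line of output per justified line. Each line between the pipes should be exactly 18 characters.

Line 1: ['vector', 'tired', 'train'] (min_width=18, slack=0)
Line 2: ['cherry', 'curtain', 'low'] (min_width=18, slack=0)
Line 3: ['progress', 'island'] (min_width=15, slack=3)
Line 4: ['one', 'do', 'metal'] (min_width=12, slack=6)
Line 5: ['matrix', 'segment'] (min_width=14, slack=4)
Line 6: ['window', 'will'] (min_width=11, slack=7)
Line 7: ['umbrella', 'pharmacy'] (min_width=17, slack=1)
Line 8: ['from', 'mineral'] (min_width=12, slack=6)
Line 9: ['refreshing'] (min_width=10, slack=8)

Answer: |vector tired train|
|cherry curtain low|
|progress    island|
|one    do    metal|
|matrix     segment|
|window        will|
|umbrella  pharmacy|
|from       mineral|
|refreshing        |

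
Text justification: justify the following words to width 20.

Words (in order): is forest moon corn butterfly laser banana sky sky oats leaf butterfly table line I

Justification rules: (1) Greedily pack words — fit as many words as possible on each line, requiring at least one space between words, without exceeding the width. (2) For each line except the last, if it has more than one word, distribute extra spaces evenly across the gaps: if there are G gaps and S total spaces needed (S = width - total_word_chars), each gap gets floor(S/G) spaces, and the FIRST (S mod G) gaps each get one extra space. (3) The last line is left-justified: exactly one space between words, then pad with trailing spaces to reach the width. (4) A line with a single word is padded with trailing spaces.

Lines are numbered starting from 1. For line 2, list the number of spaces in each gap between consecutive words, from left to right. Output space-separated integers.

Line 1: ['is', 'forest', 'moon', 'corn'] (min_width=19, slack=1)
Line 2: ['butterfly', 'laser'] (min_width=15, slack=5)
Line 3: ['banana', 'sky', 'sky', 'oats'] (min_width=19, slack=1)
Line 4: ['leaf', 'butterfly', 'table'] (min_width=20, slack=0)
Line 5: ['line', 'I'] (min_width=6, slack=14)

Answer: 6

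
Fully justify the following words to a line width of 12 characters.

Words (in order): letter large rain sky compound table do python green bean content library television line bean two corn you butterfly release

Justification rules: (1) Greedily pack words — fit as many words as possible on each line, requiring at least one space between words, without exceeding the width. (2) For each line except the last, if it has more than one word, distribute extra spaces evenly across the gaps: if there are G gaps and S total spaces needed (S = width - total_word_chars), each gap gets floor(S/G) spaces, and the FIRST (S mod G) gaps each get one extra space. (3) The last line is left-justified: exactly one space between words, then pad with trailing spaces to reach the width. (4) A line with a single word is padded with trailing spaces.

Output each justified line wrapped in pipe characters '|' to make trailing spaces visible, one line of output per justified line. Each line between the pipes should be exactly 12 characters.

Answer: |letter large|
|rain     sky|
|compound    |
|table     do|
|python green|
|bean content|
|library     |
|television  |
|line    bean|
|two corn you|
|butterfly   |
|release     |

Derivation:
Line 1: ['letter', 'large'] (min_width=12, slack=0)
Line 2: ['rain', 'sky'] (min_width=8, slack=4)
Line 3: ['compound'] (min_width=8, slack=4)
Line 4: ['table', 'do'] (min_width=8, slack=4)
Line 5: ['python', 'green'] (min_width=12, slack=0)
Line 6: ['bean', 'content'] (min_width=12, slack=0)
Line 7: ['library'] (min_width=7, slack=5)
Line 8: ['television'] (min_width=10, slack=2)
Line 9: ['line', 'bean'] (min_width=9, slack=3)
Line 10: ['two', 'corn', 'you'] (min_width=12, slack=0)
Line 11: ['butterfly'] (min_width=9, slack=3)
Line 12: ['release'] (min_width=7, slack=5)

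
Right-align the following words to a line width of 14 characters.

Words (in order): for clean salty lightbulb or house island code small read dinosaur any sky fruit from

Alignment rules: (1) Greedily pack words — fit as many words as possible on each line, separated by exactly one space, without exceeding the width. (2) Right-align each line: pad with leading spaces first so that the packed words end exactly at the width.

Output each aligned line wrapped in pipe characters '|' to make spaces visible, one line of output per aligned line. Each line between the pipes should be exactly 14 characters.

Line 1: ['for', 'clean'] (min_width=9, slack=5)
Line 2: ['salty'] (min_width=5, slack=9)
Line 3: ['lightbulb', 'or'] (min_width=12, slack=2)
Line 4: ['house', 'island'] (min_width=12, slack=2)
Line 5: ['code', 'small'] (min_width=10, slack=4)
Line 6: ['read', 'dinosaur'] (min_width=13, slack=1)
Line 7: ['any', 'sky', 'fruit'] (min_width=13, slack=1)
Line 8: ['from'] (min_width=4, slack=10)

Answer: |     for clean|
|         salty|
|  lightbulb or|
|  house island|
|    code small|
| read dinosaur|
| any sky fruit|
|          from|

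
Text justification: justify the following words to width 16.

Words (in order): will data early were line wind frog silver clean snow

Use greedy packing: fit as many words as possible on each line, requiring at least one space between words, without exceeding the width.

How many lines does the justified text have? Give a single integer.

Line 1: ['will', 'data', 'early'] (min_width=15, slack=1)
Line 2: ['were', 'line', 'wind'] (min_width=14, slack=2)
Line 3: ['frog', 'silver'] (min_width=11, slack=5)
Line 4: ['clean', 'snow'] (min_width=10, slack=6)
Total lines: 4

Answer: 4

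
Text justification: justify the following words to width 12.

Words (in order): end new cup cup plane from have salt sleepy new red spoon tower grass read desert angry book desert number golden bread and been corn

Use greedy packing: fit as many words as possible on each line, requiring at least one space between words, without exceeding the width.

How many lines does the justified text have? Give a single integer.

Answer: 13

Derivation:
Line 1: ['end', 'new', 'cup'] (min_width=11, slack=1)
Line 2: ['cup', 'plane'] (min_width=9, slack=3)
Line 3: ['from', 'have'] (min_width=9, slack=3)
Line 4: ['salt', 'sleepy'] (min_width=11, slack=1)
Line 5: ['new', 'red'] (min_width=7, slack=5)
Line 6: ['spoon', 'tower'] (min_width=11, slack=1)
Line 7: ['grass', 'read'] (min_width=10, slack=2)
Line 8: ['desert', 'angry'] (min_width=12, slack=0)
Line 9: ['book', 'desert'] (min_width=11, slack=1)
Line 10: ['number'] (min_width=6, slack=6)
Line 11: ['golden', 'bread'] (min_width=12, slack=0)
Line 12: ['and', 'been'] (min_width=8, slack=4)
Line 13: ['corn'] (min_width=4, slack=8)
Total lines: 13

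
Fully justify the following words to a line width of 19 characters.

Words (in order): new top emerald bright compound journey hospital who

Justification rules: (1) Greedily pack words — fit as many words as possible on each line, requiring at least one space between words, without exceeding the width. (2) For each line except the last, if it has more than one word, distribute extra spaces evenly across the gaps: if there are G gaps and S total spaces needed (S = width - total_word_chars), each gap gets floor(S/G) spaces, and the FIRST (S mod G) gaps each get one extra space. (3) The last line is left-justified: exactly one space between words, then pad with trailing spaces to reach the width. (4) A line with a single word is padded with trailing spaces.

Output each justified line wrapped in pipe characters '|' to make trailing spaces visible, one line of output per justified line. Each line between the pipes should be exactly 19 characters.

Line 1: ['new', 'top', 'emerald'] (min_width=15, slack=4)
Line 2: ['bright', 'compound'] (min_width=15, slack=4)
Line 3: ['journey', 'hospital'] (min_width=16, slack=3)
Line 4: ['who'] (min_width=3, slack=16)

Answer: |new   top   emerald|
|bright     compound|
|journey    hospital|
|who                |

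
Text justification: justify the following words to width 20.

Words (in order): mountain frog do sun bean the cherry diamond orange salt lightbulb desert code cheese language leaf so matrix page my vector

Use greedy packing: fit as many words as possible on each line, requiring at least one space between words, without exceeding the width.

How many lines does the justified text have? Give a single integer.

Line 1: ['mountain', 'frog', 'do', 'sun'] (min_width=20, slack=0)
Line 2: ['bean', 'the', 'cherry'] (min_width=15, slack=5)
Line 3: ['diamond', 'orange', 'salt'] (min_width=19, slack=1)
Line 4: ['lightbulb', 'desert'] (min_width=16, slack=4)
Line 5: ['code', 'cheese', 'language'] (min_width=20, slack=0)
Line 6: ['leaf', 'so', 'matrix', 'page'] (min_width=19, slack=1)
Line 7: ['my', 'vector'] (min_width=9, slack=11)
Total lines: 7

Answer: 7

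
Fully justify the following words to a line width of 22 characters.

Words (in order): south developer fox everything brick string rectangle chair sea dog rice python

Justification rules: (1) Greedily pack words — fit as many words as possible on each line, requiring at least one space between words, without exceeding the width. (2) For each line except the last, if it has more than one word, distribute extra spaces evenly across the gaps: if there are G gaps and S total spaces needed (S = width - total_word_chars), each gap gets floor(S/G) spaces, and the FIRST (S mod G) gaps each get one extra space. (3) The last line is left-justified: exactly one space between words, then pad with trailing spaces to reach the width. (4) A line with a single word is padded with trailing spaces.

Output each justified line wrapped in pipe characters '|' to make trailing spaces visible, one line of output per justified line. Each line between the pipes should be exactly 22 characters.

Line 1: ['south', 'developer', 'fox'] (min_width=19, slack=3)
Line 2: ['everything', 'brick'] (min_width=16, slack=6)
Line 3: ['string', 'rectangle', 'chair'] (min_width=22, slack=0)
Line 4: ['sea', 'dog', 'rice', 'python'] (min_width=19, slack=3)

Answer: |south   developer  fox|
|everything       brick|
|string rectangle chair|
|sea dog rice python   |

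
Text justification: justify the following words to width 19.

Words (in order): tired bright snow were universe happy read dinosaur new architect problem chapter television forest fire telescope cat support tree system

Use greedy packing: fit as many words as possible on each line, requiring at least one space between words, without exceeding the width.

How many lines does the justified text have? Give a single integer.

Answer: 8

Derivation:
Line 1: ['tired', 'bright', 'snow'] (min_width=17, slack=2)
Line 2: ['were', 'universe', 'happy'] (min_width=19, slack=0)
Line 3: ['read', 'dinosaur', 'new'] (min_width=17, slack=2)
Line 4: ['architect', 'problem'] (min_width=17, slack=2)
Line 5: ['chapter', 'television'] (min_width=18, slack=1)
Line 6: ['forest', 'fire'] (min_width=11, slack=8)
Line 7: ['telescope', 'cat'] (min_width=13, slack=6)
Line 8: ['support', 'tree', 'system'] (min_width=19, slack=0)
Total lines: 8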